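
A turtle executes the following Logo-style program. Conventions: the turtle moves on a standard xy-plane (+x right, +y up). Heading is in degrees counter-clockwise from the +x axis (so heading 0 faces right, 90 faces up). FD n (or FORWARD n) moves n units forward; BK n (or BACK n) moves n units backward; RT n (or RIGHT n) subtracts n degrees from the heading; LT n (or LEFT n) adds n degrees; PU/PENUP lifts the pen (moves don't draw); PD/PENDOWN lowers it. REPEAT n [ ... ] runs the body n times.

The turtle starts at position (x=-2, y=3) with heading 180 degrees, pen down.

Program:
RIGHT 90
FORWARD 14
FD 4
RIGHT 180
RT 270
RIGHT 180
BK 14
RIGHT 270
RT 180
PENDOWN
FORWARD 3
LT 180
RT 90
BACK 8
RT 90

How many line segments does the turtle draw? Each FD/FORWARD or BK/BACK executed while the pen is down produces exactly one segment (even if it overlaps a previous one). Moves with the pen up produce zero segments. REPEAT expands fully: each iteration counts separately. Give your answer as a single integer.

Answer: 5

Derivation:
Executing turtle program step by step:
Start: pos=(-2,3), heading=180, pen down
RT 90: heading 180 -> 90
FD 14: (-2,3) -> (-2,17) [heading=90, draw]
FD 4: (-2,17) -> (-2,21) [heading=90, draw]
RT 180: heading 90 -> 270
RT 270: heading 270 -> 0
RT 180: heading 0 -> 180
BK 14: (-2,21) -> (12,21) [heading=180, draw]
RT 270: heading 180 -> 270
RT 180: heading 270 -> 90
PD: pen down
FD 3: (12,21) -> (12,24) [heading=90, draw]
LT 180: heading 90 -> 270
RT 90: heading 270 -> 180
BK 8: (12,24) -> (20,24) [heading=180, draw]
RT 90: heading 180 -> 90
Final: pos=(20,24), heading=90, 5 segment(s) drawn
Segments drawn: 5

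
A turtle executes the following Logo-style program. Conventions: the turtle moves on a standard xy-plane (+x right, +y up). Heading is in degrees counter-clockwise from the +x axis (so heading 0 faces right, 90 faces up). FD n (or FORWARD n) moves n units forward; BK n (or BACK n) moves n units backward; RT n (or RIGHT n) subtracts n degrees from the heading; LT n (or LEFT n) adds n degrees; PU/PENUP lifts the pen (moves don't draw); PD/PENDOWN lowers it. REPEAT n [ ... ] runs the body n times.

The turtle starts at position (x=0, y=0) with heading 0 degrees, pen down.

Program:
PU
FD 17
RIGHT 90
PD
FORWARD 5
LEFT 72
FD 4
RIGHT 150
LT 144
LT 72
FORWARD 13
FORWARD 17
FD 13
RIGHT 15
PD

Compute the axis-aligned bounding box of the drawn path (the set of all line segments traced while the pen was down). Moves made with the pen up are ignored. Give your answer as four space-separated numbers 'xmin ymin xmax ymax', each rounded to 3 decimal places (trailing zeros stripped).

Executing turtle program step by step:
Start: pos=(0,0), heading=0, pen down
PU: pen up
FD 17: (0,0) -> (17,0) [heading=0, move]
RT 90: heading 0 -> 270
PD: pen down
FD 5: (17,0) -> (17,-5) [heading=270, draw]
LT 72: heading 270 -> 342
FD 4: (17,-5) -> (20.804,-6.236) [heading=342, draw]
RT 150: heading 342 -> 192
LT 144: heading 192 -> 336
LT 72: heading 336 -> 48
FD 13: (20.804,-6.236) -> (29.503,3.425) [heading=48, draw]
FD 17: (29.503,3.425) -> (40.878,16.058) [heading=48, draw]
FD 13: (40.878,16.058) -> (49.577,25.719) [heading=48, draw]
RT 15: heading 48 -> 33
PD: pen down
Final: pos=(49.577,25.719), heading=33, 5 segment(s) drawn

Segment endpoints: x in {17, 20.804, 29.503, 40.878, 49.577}, y in {-6.236, -5, 0, 3.425, 16.058, 25.719}
xmin=17, ymin=-6.236, xmax=49.577, ymax=25.719

Answer: 17 -6.236 49.577 25.719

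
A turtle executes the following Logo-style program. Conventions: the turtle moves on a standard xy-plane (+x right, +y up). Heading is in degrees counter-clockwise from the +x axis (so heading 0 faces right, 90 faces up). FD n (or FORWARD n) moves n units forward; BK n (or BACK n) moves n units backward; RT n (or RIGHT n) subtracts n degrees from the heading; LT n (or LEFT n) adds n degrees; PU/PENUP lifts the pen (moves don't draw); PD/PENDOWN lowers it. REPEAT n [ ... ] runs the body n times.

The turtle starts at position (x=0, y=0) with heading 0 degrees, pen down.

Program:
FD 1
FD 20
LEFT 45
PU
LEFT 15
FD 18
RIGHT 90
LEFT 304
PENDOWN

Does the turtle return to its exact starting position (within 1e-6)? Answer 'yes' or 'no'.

Executing turtle program step by step:
Start: pos=(0,0), heading=0, pen down
FD 1: (0,0) -> (1,0) [heading=0, draw]
FD 20: (1,0) -> (21,0) [heading=0, draw]
LT 45: heading 0 -> 45
PU: pen up
LT 15: heading 45 -> 60
FD 18: (21,0) -> (30,15.588) [heading=60, move]
RT 90: heading 60 -> 330
LT 304: heading 330 -> 274
PD: pen down
Final: pos=(30,15.588), heading=274, 2 segment(s) drawn

Start position: (0, 0)
Final position: (30, 15.588)
Distance = 33.808; >= 1e-6 -> NOT closed

Answer: no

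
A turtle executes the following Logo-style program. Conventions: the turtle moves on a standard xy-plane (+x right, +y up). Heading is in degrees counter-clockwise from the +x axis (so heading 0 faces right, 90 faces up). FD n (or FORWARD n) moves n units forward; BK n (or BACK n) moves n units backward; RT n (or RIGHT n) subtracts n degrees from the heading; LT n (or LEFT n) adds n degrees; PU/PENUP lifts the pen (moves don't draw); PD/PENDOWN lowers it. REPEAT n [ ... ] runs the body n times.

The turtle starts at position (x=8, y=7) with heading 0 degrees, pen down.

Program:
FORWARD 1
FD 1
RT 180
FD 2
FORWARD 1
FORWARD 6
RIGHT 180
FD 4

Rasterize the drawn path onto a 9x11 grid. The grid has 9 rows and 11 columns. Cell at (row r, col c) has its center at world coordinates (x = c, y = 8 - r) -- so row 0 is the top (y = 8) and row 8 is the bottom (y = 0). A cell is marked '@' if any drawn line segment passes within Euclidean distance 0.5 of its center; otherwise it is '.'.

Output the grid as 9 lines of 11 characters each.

Segment 0: (8,7) -> (9,7)
Segment 1: (9,7) -> (10,7)
Segment 2: (10,7) -> (8,7)
Segment 3: (8,7) -> (7,7)
Segment 4: (7,7) -> (1,7)
Segment 5: (1,7) -> (5,7)

Answer: ...........
.@@@@@@@@@@
...........
...........
...........
...........
...........
...........
...........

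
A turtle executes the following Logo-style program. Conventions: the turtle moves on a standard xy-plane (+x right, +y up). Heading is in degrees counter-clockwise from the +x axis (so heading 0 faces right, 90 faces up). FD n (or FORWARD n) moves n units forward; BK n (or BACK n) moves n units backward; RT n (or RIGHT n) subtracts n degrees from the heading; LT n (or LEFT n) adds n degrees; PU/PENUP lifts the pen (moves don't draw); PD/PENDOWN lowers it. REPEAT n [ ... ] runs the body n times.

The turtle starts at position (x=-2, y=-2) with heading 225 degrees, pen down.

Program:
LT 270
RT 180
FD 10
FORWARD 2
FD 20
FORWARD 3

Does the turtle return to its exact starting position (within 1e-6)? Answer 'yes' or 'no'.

Executing turtle program step by step:
Start: pos=(-2,-2), heading=225, pen down
LT 270: heading 225 -> 135
RT 180: heading 135 -> 315
FD 10: (-2,-2) -> (5.071,-9.071) [heading=315, draw]
FD 2: (5.071,-9.071) -> (6.485,-10.485) [heading=315, draw]
FD 20: (6.485,-10.485) -> (20.627,-24.627) [heading=315, draw]
FD 3: (20.627,-24.627) -> (22.749,-26.749) [heading=315, draw]
Final: pos=(22.749,-26.749), heading=315, 4 segment(s) drawn

Start position: (-2, -2)
Final position: (22.749, -26.749)
Distance = 35; >= 1e-6 -> NOT closed

Answer: no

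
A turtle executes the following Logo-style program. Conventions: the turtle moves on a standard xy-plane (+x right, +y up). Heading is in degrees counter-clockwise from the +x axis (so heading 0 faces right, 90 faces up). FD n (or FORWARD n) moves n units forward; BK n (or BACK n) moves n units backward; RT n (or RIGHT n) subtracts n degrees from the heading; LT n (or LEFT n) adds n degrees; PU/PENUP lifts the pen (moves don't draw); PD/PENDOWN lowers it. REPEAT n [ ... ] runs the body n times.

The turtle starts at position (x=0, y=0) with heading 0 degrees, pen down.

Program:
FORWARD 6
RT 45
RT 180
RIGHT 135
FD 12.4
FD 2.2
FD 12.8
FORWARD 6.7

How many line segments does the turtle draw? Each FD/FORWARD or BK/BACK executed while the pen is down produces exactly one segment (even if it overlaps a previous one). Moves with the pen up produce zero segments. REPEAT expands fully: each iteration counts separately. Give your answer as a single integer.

Answer: 5

Derivation:
Executing turtle program step by step:
Start: pos=(0,0), heading=0, pen down
FD 6: (0,0) -> (6,0) [heading=0, draw]
RT 45: heading 0 -> 315
RT 180: heading 315 -> 135
RT 135: heading 135 -> 0
FD 12.4: (6,0) -> (18.4,0) [heading=0, draw]
FD 2.2: (18.4,0) -> (20.6,0) [heading=0, draw]
FD 12.8: (20.6,0) -> (33.4,0) [heading=0, draw]
FD 6.7: (33.4,0) -> (40.1,0) [heading=0, draw]
Final: pos=(40.1,0), heading=0, 5 segment(s) drawn
Segments drawn: 5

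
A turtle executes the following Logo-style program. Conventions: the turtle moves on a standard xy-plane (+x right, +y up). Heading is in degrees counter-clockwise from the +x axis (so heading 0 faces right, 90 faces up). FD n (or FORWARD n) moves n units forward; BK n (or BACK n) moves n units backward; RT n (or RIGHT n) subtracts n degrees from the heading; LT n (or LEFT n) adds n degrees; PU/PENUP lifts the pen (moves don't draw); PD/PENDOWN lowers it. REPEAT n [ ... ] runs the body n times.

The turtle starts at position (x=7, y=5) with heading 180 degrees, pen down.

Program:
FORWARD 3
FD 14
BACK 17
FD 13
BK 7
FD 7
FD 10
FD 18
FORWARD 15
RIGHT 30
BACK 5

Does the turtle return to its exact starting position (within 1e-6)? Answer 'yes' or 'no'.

Executing turtle program step by step:
Start: pos=(7,5), heading=180, pen down
FD 3: (7,5) -> (4,5) [heading=180, draw]
FD 14: (4,5) -> (-10,5) [heading=180, draw]
BK 17: (-10,5) -> (7,5) [heading=180, draw]
FD 13: (7,5) -> (-6,5) [heading=180, draw]
BK 7: (-6,5) -> (1,5) [heading=180, draw]
FD 7: (1,5) -> (-6,5) [heading=180, draw]
FD 10: (-6,5) -> (-16,5) [heading=180, draw]
FD 18: (-16,5) -> (-34,5) [heading=180, draw]
FD 15: (-34,5) -> (-49,5) [heading=180, draw]
RT 30: heading 180 -> 150
BK 5: (-49,5) -> (-44.67,2.5) [heading=150, draw]
Final: pos=(-44.67,2.5), heading=150, 10 segment(s) drawn

Start position: (7, 5)
Final position: (-44.67, 2.5)
Distance = 51.73; >= 1e-6 -> NOT closed

Answer: no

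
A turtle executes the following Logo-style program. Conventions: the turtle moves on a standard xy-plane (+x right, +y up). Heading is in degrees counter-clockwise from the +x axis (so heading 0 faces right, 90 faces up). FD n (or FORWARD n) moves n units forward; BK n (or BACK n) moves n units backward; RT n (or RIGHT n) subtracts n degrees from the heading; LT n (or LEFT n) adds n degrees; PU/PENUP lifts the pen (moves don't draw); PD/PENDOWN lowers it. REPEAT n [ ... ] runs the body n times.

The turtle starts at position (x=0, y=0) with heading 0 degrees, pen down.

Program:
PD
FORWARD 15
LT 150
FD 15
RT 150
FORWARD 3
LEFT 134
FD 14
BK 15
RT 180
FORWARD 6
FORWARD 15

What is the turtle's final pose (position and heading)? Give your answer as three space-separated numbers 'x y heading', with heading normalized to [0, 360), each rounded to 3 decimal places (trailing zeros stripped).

Answer: 20.292 -8.325 314

Derivation:
Executing turtle program step by step:
Start: pos=(0,0), heading=0, pen down
PD: pen down
FD 15: (0,0) -> (15,0) [heading=0, draw]
LT 150: heading 0 -> 150
FD 15: (15,0) -> (2.01,7.5) [heading=150, draw]
RT 150: heading 150 -> 0
FD 3: (2.01,7.5) -> (5.01,7.5) [heading=0, draw]
LT 134: heading 0 -> 134
FD 14: (5.01,7.5) -> (-4.716,17.571) [heading=134, draw]
BK 15: (-4.716,17.571) -> (5.704,6.781) [heading=134, draw]
RT 180: heading 134 -> 314
FD 6: (5.704,6.781) -> (9.872,2.465) [heading=314, draw]
FD 15: (9.872,2.465) -> (20.292,-8.325) [heading=314, draw]
Final: pos=(20.292,-8.325), heading=314, 7 segment(s) drawn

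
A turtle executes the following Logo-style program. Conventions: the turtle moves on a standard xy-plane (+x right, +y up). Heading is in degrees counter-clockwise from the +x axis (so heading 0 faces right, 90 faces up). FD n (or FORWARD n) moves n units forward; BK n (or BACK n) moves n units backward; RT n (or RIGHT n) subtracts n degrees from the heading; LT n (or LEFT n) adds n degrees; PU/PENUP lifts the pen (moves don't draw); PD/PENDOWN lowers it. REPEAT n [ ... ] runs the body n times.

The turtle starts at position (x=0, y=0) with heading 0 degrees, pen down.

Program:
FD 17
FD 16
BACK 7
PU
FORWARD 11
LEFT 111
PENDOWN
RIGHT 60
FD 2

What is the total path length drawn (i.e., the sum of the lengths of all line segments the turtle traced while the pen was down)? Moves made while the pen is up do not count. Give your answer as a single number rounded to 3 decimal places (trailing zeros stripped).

Answer: 42

Derivation:
Executing turtle program step by step:
Start: pos=(0,0), heading=0, pen down
FD 17: (0,0) -> (17,0) [heading=0, draw]
FD 16: (17,0) -> (33,0) [heading=0, draw]
BK 7: (33,0) -> (26,0) [heading=0, draw]
PU: pen up
FD 11: (26,0) -> (37,0) [heading=0, move]
LT 111: heading 0 -> 111
PD: pen down
RT 60: heading 111 -> 51
FD 2: (37,0) -> (38.259,1.554) [heading=51, draw]
Final: pos=(38.259,1.554), heading=51, 4 segment(s) drawn

Segment lengths:
  seg 1: (0,0) -> (17,0), length = 17
  seg 2: (17,0) -> (33,0), length = 16
  seg 3: (33,0) -> (26,0), length = 7
  seg 4: (37,0) -> (38.259,1.554), length = 2
Total = 42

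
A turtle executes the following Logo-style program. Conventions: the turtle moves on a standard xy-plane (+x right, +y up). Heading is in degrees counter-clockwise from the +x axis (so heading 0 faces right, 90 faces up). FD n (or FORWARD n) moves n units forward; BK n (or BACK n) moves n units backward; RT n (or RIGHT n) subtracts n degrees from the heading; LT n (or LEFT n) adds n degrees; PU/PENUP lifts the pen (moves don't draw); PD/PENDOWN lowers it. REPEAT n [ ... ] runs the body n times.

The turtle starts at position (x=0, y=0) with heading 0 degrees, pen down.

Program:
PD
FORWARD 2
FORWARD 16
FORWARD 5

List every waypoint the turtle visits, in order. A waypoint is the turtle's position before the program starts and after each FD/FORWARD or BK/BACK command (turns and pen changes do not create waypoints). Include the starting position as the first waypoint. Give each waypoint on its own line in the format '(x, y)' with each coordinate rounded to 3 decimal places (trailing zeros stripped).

Executing turtle program step by step:
Start: pos=(0,0), heading=0, pen down
PD: pen down
FD 2: (0,0) -> (2,0) [heading=0, draw]
FD 16: (2,0) -> (18,0) [heading=0, draw]
FD 5: (18,0) -> (23,0) [heading=0, draw]
Final: pos=(23,0), heading=0, 3 segment(s) drawn
Waypoints (4 total):
(0, 0)
(2, 0)
(18, 0)
(23, 0)

Answer: (0, 0)
(2, 0)
(18, 0)
(23, 0)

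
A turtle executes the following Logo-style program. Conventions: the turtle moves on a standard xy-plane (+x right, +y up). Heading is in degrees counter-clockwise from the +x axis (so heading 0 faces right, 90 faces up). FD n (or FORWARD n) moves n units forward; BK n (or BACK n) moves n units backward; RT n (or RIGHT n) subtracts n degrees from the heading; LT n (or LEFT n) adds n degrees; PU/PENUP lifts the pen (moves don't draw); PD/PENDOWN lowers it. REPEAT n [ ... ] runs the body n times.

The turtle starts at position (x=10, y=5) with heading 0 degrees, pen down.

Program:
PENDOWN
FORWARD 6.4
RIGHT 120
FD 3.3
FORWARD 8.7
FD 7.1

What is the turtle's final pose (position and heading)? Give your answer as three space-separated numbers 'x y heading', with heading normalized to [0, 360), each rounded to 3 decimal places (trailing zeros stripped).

Executing turtle program step by step:
Start: pos=(10,5), heading=0, pen down
PD: pen down
FD 6.4: (10,5) -> (16.4,5) [heading=0, draw]
RT 120: heading 0 -> 240
FD 3.3: (16.4,5) -> (14.75,2.142) [heading=240, draw]
FD 8.7: (14.75,2.142) -> (10.4,-5.392) [heading=240, draw]
FD 7.1: (10.4,-5.392) -> (6.85,-11.541) [heading=240, draw]
Final: pos=(6.85,-11.541), heading=240, 4 segment(s) drawn

Answer: 6.85 -11.541 240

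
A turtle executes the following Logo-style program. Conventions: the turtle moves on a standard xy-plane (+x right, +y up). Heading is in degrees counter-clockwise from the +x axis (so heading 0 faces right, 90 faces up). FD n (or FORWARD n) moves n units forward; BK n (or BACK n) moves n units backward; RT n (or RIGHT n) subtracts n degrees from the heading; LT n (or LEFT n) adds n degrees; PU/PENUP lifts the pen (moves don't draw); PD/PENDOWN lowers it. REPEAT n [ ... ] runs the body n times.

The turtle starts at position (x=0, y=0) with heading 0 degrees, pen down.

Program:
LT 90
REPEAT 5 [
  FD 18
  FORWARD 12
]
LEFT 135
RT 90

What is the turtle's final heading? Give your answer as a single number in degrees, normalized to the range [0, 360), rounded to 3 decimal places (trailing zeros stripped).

Answer: 135

Derivation:
Executing turtle program step by step:
Start: pos=(0,0), heading=0, pen down
LT 90: heading 0 -> 90
REPEAT 5 [
  -- iteration 1/5 --
  FD 18: (0,0) -> (0,18) [heading=90, draw]
  FD 12: (0,18) -> (0,30) [heading=90, draw]
  -- iteration 2/5 --
  FD 18: (0,30) -> (0,48) [heading=90, draw]
  FD 12: (0,48) -> (0,60) [heading=90, draw]
  -- iteration 3/5 --
  FD 18: (0,60) -> (0,78) [heading=90, draw]
  FD 12: (0,78) -> (0,90) [heading=90, draw]
  -- iteration 4/5 --
  FD 18: (0,90) -> (0,108) [heading=90, draw]
  FD 12: (0,108) -> (0,120) [heading=90, draw]
  -- iteration 5/5 --
  FD 18: (0,120) -> (0,138) [heading=90, draw]
  FD 12: (0,138) -> (0,150) [heading=90, draw]
]
LT 135: heading 90 -> 225
RT 90: heading 225 -> 135
Final: pos=(0,150), heading=135, 10 segment(s) drawn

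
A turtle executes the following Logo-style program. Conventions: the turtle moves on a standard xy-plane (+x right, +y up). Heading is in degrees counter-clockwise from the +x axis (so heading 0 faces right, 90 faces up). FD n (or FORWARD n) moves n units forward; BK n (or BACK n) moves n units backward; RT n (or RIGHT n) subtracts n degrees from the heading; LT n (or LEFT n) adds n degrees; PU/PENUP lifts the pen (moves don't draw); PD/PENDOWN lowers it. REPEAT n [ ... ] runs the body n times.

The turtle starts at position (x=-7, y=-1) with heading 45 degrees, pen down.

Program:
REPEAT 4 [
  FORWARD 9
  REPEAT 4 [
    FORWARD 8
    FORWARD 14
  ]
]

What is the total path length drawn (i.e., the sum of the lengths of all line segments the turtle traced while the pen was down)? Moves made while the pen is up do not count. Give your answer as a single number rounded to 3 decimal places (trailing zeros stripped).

Executing turtle program step by step:
Start: pos=(-7,-1), heading=45, pen down
REPEAT 4 [
  -- iteration 1/4 --
  FD 9: (-7,-1) -> (-0.636,5.364) [heading=45, draw]
  REPEAT 4 [
    -- iteration 1/4 --
    FD 8: (-0.636,5.364) -> (5.021,11.021) [heading=45, draw]
    FD 14: (5.021,11.021) -> (14.92,20.92) [heading=45, draw]
    -- iteration 2/4 --
    FD 8: (14.92,20.92) -> (20.577,26.577) [heading=45, draw]
    FD 14: (20.577,26.577) -> (30.477,36.477) [heading=45, draw]
    -- iteration 3/4 --
    FD 8: (30.477,36.477) -> (36.134,42.134) [heading=45, draw]
    FD 14: (36.134,42.134) -> (46.033,52.033) [heading=45, draw]
    -- iteration 4/4 --
    FD 8: (46.033,52.033) -> (51.69,57.69) [heading=45, draw]
    FD 14: (51.69,57.69) -> (61.589,67.589) [heading=45, draw]
  ]
  -- iteration 2/4 --
  FD 9: (61.589,67.589) -> (67.953,73.953) [heading=45, draw]
  REPEAT 4 [
    -- iteration 1/4 --
    FD 8: (67.953,73.953) -> (73.61,79.61) [heading=45, draw]
    FD 14: (73.61,79.61) -> (83.51,89.51) [heading=45, draw]
    -- iteration 2/4 --
    FD 8: (83.51,89.51) -> (89.167,95.167) [heading=45, draw]
    FD 14: (89.167,95.167) -> (99.066,105.066) [heading=45, draw]
    -- iteration 3/4 --
    FD 8: (99.066,105.066) -> (104.723,110.723) [heading=45, draw]
    FD 14: (104.723,110.723) -> (114.622,120.622) [heading=45, draw]
    -- iteration 4/4 --
    FD 8: (114.622,120.622) -> (120.279,126.279) [heading=45, draw]
    FD 14: (120.279,126.279) -> (130.179,136.179) [heading=45, draw]
  ]
  -- iteration 3/4 --
  FD 9: (130.179,136.179) -> (136.543,142.543) [heading=45, draw]
  REPEAT 4 [
    -- iteration 1/4 --
    FD 8: (136.543,142.543) -> (142.2,148.2) [heading=45, draw]
    FD 14: (142.2,148.2) -> (152.099,158.099) [heading=45, draw]
    -- iteration 2/4 --
    FD 8: (152.099,158.099) -> (157.756,163.756) [heading=45, draw]
    FD 14: (157.756,163.756) -> (167.655,173.655) [heading=45, draw]
    -- iteration 3/4 --
    FD 8: (167.655,173.655) -> (173.312,179.312) [heading=45, draw]
    FD 14: (173.312,179.312) -> (183.212,189.212) [heading=45, draw]
    -- iteration 4/4 --
    FD 8: (183.212,189.212) -> (188.869,194.869) [heading=45, draw]
    FD 14: (188.869,194.869) -> (198.768,204.768) [heading=45, draw]
  ]
  -- iteration 4/4 --
  FD 9: (198.768,204.768) -> (205.132,211.132) [heading=45, draw]
  REPEAT 4 [
    -- iteration 1/4 --
    FD 8: (205.132,211.132) -> (210.789,216.789) [heading=45, draw]
    FD 14: (210.789,216.789) -> (220.688,226.688) [heading=45, draw]
    -- iteration 2/4 --
    FD 8: (220.688,226.688) -> (226.345,232.345) [heading=45, draw]
    FD 14: (226.345,232.345) -> (236.245,242.245) [heading=45, draw]
    -- iteration 3/4 --
    FD 8: (236.245,242.245) -> (241.902,247.902) [heading=45, draw]
    FD 14: (241.902,247.902) -> (251.801,257.801) [heading=45, draw]
    -- iteration 4/4 --
    FD 8: (251.801,257.801) -> (257.458,263.458) [heading=45, draw]
    FD 14: (257.458,263.458) -> (267.357,273.357) [heading=45, draw]
  ]
]
Final: pos=(267.357,273.357), heading=45, 36 segment(s) drawn

Segment lengths:
  seg 1: (-7,-1) -> (-0.636,5.364), length = 9
  seg 2: (-0.636,5.364) -> (5.021,11.021), length = 8
  seg 3: (5.021,11.021) -> (14.92,20.92), length = 14
  seg 4: (14.92,20.92) -> (20.577,26.577), length = 8
  seg 5: (20.577,26.577) -> (30.477,36.477), length = 14
  seg 6: (30.477,36.477) -> (36.134,42.134), length = 8
  seg 7: (36.134,42.134) -> (46.033,52.033), length = 14
  seg 8: (46.033,52.033) -> (51.69,57.69), length = 8
  seg 9: (51.69,57.69) -> (61.589,67.589), length = 14
  seg 10: (61.589,67.589) -> (67.953,73.953), length = 9
  seg 11: (67.953,73.953) -> (73.61,79.61), length = 8
  seg 12: (73.61,79.61) -> (83.51,89.51), length = 14
  seg 13: (83.51,89.51) -> (89.167,95.167), length = 8
  seg 14: (89.167,95.167) -> (99.066,105.066), length = 14
  seg 15: (99.066,105.066) -> (104.723,110.723), length = 8
  seg 16: (104.723,110.723) -> (114.622,120.622), length = 14
  seg 17: (114.622,120.622) -> (120.279,126.279), length = 8
  seg 18: (120.279,126.279) -> (130.179,136.179), length = 14
  seg 19: (130.179,136.179) -> (136.543,142.543), length = 9
  seg 20: (136.543,142.543) -> (142.2,148.2), length = 8
  seg 21: (142.2,148.2) -> (152.099,158.099), length = 14
  seg 22: (152.099,158.099) -> (157.756,163.756), length = 8
  seg 23: (157.756,163.756) -> (167.655,173.655), length = 14
  seg 24: (167.655,173.655) -> (173.312,179.312), length = 8
  seg 25: (173.312,179.312) -> (183.212,189.212), length = 14
  seg 26: (183.212,189.212) -> (188.869,194.869), length = 8
  seg 27: (188.869,194.869) -> (198.768,204.768), length = 14
  seg 28: (198.768,204.768) -> (205.132,211.132), length = 9
  seg 29: (205.132,211.132) -> (210.789,216.789), length = 8
  seg 30: (210.789,216.789) -> (220.688,226.688), length = 14
  seg 31: (220.688,226.688) -> (226.345,232.345), length = 8
  seg 32: (226.345,232.345) -> (236.245,242.245), length = 14
  seg 33: (236.245,242.245) -> (241.902,247.902), length = 8
  seg 34: (241.902,247.902) -> (251.801,257.801), length = 14
  seg 35: (251.801,257.801) -> (257.458,263.458), length = 8
  seg 36: (257.458,263.458) -> (267.357,273.357), length = 14
Total = 388

Answer: 388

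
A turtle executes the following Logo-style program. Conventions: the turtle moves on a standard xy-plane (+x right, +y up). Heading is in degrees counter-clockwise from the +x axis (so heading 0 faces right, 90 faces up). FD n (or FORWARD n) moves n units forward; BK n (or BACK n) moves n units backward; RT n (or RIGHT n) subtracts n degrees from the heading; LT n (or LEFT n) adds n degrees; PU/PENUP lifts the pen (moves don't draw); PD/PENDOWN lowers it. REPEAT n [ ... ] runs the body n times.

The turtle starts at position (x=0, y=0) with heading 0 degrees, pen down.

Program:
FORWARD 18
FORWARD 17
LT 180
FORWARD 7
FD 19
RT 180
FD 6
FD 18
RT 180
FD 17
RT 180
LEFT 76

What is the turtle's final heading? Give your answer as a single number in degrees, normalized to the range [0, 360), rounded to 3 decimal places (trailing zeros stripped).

Executing turtle program step by step:
Start: pos=(0,0), heading=0, pen down
FD 18: (0,0) -> (18,0) [heading=0, draw]
FD 17: (18,0) -> (35,0) [heading=0, draw]
LT 180: heading 0 -> 180
FD 7: (35,0) -> (28,0) [heading=180, draw]
FD 19: (28,0) -> (9,0) [heading=180, draw]
RT 180: heading 180 -> 0
FD 6: (9,0) -> (15,0) [heading=0, draw]
FD 18: (15,0) -> (33,0) [heading=0, draw]
RT 180: heading 0 -> 180
FD 17: (33,0) -> (16,0) [heading=180, draw]
RT 180: heading 180 -> 0
LT 76: heading 0 -> 76
Final: pos=(16,0), heading=76, 7 segment(s) drawn

Answer: 76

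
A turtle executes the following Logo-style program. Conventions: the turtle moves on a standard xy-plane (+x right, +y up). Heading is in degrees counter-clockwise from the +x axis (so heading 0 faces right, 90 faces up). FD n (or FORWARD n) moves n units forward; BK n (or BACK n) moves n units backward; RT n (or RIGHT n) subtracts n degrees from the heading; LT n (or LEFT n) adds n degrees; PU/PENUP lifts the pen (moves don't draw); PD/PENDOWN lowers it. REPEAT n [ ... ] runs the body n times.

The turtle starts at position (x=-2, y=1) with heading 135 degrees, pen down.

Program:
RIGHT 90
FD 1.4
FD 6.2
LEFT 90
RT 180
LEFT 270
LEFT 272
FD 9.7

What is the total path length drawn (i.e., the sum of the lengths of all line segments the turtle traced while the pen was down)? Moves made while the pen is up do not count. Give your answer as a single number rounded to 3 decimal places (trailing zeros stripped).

Executing turtle program step by step:
Start: pos=(-2,1), heading=135, pen down
RT 90: heading 135 -> 45
FD 1.4: (-2,1) -> (-1.01,1.99) [heading=45, draw]
FD 6.2: (-1.01,1.99) -> (3.374,6.374) [heading=45, draw]
LT 90: heading 45 -> 135
RT 180: heading 135 -> 315
LT 270: heading 315 -> 225
LT 272: heading 225 -> 137
FD 9.7: (3.374,6.374) -> (-3.72,12.989) [heading=137, draw]
Final: pos=(-3.72,12.989), heading=137, 3 segment(s) drawn

Segment lengths:
  seg 1: (-2,1) -> (-1.01,1.99), length = 1.4
  seg 2: (-1.01,1.99) -> (3.374,6.374), length = 6.2
  seg 3: (3.374,6.374) -> (-3.72,12.989), length = 9.7
Total = 17.3

Answer: 17.3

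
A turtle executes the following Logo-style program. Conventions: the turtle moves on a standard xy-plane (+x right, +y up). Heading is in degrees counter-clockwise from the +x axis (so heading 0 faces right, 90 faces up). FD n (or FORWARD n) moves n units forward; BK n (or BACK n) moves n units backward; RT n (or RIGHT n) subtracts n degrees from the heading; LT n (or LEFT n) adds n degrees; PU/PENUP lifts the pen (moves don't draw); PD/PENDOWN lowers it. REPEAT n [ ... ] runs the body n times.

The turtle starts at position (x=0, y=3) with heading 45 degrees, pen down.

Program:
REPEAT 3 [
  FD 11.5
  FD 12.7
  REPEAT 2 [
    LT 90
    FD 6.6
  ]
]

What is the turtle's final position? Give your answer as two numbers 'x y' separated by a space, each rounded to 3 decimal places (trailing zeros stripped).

Executing turtle program step by step:
Start: pos=(0,3), heading=45, pen down
REPEAT 3 [
  -- iteration 1/3 --
  FD 11.5: (0,3) -> (8.132,11.132) [heading=45, draw]
  FD 12.7: (8.132,11.132) -> (17.112,20.112) [heading=45, draw]
  REPEAT 2 [
    -- iteration 1/2 --
    LT 90: heading 45 -> 135
    FD 6.6: (17.112,20.112) -> (12.445,24.779) [heading=135, draw]
    -- iteration 2/2 --
    LT 90: heading 135 -> 225
    FD 6.6: (12.445,24.779) -> (7.778,20.112) [heading=225, draw]
  ]
  -- iteration 2/3 --
  FD 11.5: (7.778,20.112) -> (-0.354,11.98) [heading=225, draw]
  FD 12.7: (-0.354,11.98) -> (-9.334,3) [heading=225, draw]
  REPEAT 2 [
    -- iteration 1/2 --
    LT 90: heading 225 -> 315
    FD 6.6: (-9.334,3) -> (-4.667,-1.667) [heading=315, draw]
    -- iteration 2/2 --
    LT 90: heading 315 -> 45
    FD 6.6: (-4.667,-1.667) -> (0,3) [heading=45, draw]
  ]
  -- iteration 3/3 --
  FD 11.5: (0,3) -> (8.132,11.132) [heading=45, draw]
  FD 12.7: (8.132,11.132) -> (17.112,20.112) [heading=45, draw]
  REPEAT 2 [
    -- iteration 1/2 --
    LT 90: heading 45 -> 135
    FD 6.6: (17.112,20.112) -> (12.445,24.779) [heading=135, draw]
    -- iteration 2/2 --
    LT 90: heading 135 -> 225
    FD 6.6: (12.445,24.779) -> (7.778,20.112) [heading=225, draw]
  ]
]
Final: pos=(7.778,20.112), heading=225, 12 segment(s) drawn

Answer: 7.778 20.112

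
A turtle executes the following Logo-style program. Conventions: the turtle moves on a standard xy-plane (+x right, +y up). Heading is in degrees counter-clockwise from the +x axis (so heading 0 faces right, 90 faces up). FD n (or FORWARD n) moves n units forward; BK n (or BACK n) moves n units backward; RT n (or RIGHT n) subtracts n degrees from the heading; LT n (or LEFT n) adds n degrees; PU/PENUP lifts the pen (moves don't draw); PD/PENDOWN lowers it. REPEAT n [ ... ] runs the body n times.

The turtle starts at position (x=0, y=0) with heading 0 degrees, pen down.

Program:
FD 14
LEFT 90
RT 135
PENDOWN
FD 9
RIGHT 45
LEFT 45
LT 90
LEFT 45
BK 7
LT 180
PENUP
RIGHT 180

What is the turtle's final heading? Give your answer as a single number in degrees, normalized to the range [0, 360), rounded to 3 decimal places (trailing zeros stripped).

Answer: 90

Derivation:
Executing turtle program step by step:
Start: pos=(0,0), heading=0, pen down
FD 14: (0,0) -> (14,0) [heading=0, draw]
LT 90: heading 0 -> 90
RT 135: heading 90 -> 315
PD: pen down
FD 9: (14,0) -> (20.364,-6.364) [heading=315, draw]
RT 45: heading 315 -> 270
LT 45: heading 270 -> 315
LT 90: heading 315 -> 45
LT 45: heading 45 -> 90
BK 7: (20.364,-6.364) -> (20.364,-13.364) [heading=90, draw]
LT 180: heading 90 -> 270
PU: pen up
RT 180: heading 270 -> 90
Final: pos=(20.364,-13.364), heading=90, 3 segment(s) drawn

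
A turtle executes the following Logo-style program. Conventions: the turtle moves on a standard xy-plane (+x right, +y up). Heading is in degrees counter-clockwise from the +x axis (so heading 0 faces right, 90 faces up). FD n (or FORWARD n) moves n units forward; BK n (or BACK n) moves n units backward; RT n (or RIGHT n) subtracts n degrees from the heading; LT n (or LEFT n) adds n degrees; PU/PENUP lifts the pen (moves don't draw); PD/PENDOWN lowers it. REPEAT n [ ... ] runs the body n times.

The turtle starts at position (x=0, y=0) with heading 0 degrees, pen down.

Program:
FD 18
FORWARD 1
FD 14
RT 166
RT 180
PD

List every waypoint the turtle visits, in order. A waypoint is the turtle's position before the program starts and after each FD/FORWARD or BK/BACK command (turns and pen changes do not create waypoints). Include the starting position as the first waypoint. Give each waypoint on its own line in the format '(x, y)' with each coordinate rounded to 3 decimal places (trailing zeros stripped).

Answer: (0, 0)
(18, 0)
(19, 0)
(33, 0)

Derivation:
Executing turtle program step by step:
Start: pos=(0,0), heading=0, pen down
FD 18: (0,0) -> (18,0) [heading=0, draw]
FD 1: (18,0) -> (19,0) [heading=0, draw]
FD 14: (19,0) -> (33,0) [heading=0, draw]
RT 166: heading 0 -> 194
RT 180: heading 194 -> 14
PD: pen down
Final: pos=(33,0), heading=14, 3 segment(s) drawn
Waypoints (4 total):
(0, 0)
(18, 0)
(19, 0)
(33, 0)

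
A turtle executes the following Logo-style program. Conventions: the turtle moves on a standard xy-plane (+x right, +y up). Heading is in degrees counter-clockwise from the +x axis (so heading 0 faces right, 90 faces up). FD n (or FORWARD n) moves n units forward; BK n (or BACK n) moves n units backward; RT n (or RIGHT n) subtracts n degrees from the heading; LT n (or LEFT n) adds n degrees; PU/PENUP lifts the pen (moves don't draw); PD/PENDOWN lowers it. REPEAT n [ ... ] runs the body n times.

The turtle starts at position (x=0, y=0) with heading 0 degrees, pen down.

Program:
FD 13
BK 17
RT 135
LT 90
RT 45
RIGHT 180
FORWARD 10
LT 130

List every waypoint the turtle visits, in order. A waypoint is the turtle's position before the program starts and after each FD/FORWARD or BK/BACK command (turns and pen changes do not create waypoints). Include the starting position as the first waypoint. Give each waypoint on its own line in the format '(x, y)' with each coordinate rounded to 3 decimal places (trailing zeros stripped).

Executing turtle program step by step:
Start: pos=(0,0), heading=0, pen down
FD 13: (0,0) -> (13,0) [heading=0, draw]
BK 17: (13,0) -> (-4,0) [heading=0, draw]
RT 135: heading 0 -> 225
LT 90: heading 225 -> 315
RT 45: heading 315 -> 270
RT 180: heading 270 -> 90
FD 10: (-4,0) -> (-4,10) [heading=90, draw]
LT 130: heading 90 -> 220
Final: pos=(-4,10), heading=220, 3 segment(s) drawn
Waypoints (4 total):
(0, 0)
(13, 0)
(-4, 0)
(-4, 10)

Answer: (0, 0)
(13, 0)
(-4, 0)
(-4, 10)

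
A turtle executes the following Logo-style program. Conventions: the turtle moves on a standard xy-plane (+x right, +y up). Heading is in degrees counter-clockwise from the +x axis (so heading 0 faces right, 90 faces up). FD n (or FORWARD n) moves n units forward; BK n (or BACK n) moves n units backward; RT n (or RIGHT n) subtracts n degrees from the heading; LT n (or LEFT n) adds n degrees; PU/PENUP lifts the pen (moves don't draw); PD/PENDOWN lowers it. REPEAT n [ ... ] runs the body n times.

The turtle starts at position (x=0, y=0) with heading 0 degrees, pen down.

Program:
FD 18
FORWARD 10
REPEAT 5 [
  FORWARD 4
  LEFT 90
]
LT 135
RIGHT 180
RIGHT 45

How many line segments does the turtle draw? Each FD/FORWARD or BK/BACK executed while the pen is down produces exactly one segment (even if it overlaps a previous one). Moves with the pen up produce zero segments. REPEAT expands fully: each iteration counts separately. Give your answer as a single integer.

Executing turtle program step by step:
Start: pos=(0,0), heading=0, pen down
FD 18: (0,0) -> (18,0) [heading=0, draw]
FD 10: (18,0) -> (28,0) [heading=0, draw]
REPEAT 5 [
  -- iteration 1/5 --
  FD 4: (28,0) -> (32,0) [heading=0, draw]
  LT 90: heading 0 -> 90
  -- iteration 2/5 --
  FD 4: (32,0) -> (32,4) [heading=90, draw]
  LT 90: heading 90 -> 180
  -- iteration 3/5 --
  FD 4: (32,4) -> (28,4) [heading=180, draw]
  LT 90: heading 180 -> 270
  -- iteration 4/5 --
  FD 4: (28,4) -> (28,0) [heading=270, draw]
  LT 90: heading 270 -> 0
  -- iteration 5/5 --
  FD 4: (28,0) -> (32,0) [heading=0, draw]
  LT 90: heading 0 -> 90
]
LT 135: heading 90 -> 225
RT 180: heading 225 -> 45
RT 45: heading 45 -> 0
Final: pos=(32,0), heading=0, 7 segment(s) drawn
Segments drawn: 7

Answer: 7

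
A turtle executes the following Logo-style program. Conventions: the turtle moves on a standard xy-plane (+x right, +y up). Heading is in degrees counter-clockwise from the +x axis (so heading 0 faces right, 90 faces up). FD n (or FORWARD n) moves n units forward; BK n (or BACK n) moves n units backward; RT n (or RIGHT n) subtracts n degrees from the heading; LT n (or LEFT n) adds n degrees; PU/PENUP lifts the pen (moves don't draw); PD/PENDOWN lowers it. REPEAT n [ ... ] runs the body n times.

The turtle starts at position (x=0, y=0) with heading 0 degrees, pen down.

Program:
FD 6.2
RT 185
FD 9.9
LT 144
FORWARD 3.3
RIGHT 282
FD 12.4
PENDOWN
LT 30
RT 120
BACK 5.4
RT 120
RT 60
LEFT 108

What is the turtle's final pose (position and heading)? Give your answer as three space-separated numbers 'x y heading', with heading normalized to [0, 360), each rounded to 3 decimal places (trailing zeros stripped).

Answer: 5.481 10.473 235

Derivation:
Executing turtle program step by step:
Start: pos=(0,0), heading=0, pen down
FD 6.2: (0,0) -> (6.2,0) [heading=0, draw]
RT 185: heading 0 -> 175
FD 9.9: (6.2,0) -> (-3.662,0.863) [heading=175, draw]
LT 144: heading 175 -> 319
FD 3.3: (-3.662,0.863) -> (-1.172,-1.302) [heading=319, draw]
RT 282: heading 319 -> 37
FD 12.4: (-1.172,-1.302) -> (8.731,6.16) [heading=37, draw]
PD: pen down
LT 30: heading 37 -> 67
RT 120: heading 67 -> 307
BK 5.4: (8.731,6.16) -> (5.481,10.473) [heading=307, draw]
RT 120: heading 307 -> 187
RT 60: heading 187 -> 127
LT 108: heading 127 -> 235
Final: pos=(5.481,10.473), heading=235, 5 segment(s) drawn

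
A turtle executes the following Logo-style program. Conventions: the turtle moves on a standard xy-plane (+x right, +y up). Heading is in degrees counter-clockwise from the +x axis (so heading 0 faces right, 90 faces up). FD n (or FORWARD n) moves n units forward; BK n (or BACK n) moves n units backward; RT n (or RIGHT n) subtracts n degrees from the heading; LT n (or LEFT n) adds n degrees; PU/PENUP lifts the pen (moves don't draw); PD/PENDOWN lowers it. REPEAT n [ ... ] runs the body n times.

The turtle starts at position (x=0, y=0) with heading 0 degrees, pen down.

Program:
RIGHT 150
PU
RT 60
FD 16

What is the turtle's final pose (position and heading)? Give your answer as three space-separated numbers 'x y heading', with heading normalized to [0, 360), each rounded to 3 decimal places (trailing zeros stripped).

Executing turtle program step by step:
Start: pos=(0,0), heading=0, pen down
RT 150: heading 0 -> 210
PU: pen up
RT 60: heading 210 -> 150
FD 16: (0,0) -> (-13.856,8) [heading=150, move]
Final: pos=(-13.856,8), heading=150, 0 segment(s) drawn

Answer: -13.856 8 150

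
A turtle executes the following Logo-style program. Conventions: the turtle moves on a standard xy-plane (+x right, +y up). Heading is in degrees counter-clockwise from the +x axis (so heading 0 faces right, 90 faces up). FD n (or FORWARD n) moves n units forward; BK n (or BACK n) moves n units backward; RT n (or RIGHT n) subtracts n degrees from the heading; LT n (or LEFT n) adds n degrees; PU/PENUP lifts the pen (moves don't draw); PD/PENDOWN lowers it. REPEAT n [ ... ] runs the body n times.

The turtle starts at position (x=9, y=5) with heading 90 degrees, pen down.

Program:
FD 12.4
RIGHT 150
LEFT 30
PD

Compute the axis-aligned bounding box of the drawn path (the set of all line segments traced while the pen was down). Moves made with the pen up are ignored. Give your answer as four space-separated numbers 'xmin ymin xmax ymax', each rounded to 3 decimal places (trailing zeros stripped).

Answer: 9 5 9 17.4

Derivation:
Executing turtle program step by step:
Start: pos=(9,5), heading=90, pen down
FD 12.4: (9,5) -> (9,17.4) [heading=90, draw]
RT 150: heading 90 -> 300
LT 30: heading 300 -> 330
PD: pen down
Final: pos=(9,17.4), heading=330, 1 segment(s) drawn

Segment endpoints: x in {9}, y in {5, 17.4}
xmin=9, ymin=5, xmax=9, ymax=17.4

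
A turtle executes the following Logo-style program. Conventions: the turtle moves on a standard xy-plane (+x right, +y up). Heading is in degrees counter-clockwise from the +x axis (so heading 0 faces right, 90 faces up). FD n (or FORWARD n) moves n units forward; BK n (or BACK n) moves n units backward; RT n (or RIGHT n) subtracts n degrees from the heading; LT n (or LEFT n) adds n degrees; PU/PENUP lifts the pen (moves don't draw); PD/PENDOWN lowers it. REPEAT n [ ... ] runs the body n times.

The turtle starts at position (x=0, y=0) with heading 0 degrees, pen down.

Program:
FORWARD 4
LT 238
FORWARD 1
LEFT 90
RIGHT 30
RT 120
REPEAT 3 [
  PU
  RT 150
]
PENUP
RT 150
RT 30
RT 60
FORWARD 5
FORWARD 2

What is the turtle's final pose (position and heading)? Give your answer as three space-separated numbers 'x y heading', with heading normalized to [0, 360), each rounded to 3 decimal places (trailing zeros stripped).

Answer: -2.711 -4.134 208

Derivation:
Executing turtle program step by step:
Start: pos=(0,0), heading=0, pen down
FD 4: (0,0) -> (4,0) [heading=0, draw]
LT 238: heading 0 -> 238
FD 1: (4,0) -> (3.47,-0.848) [heading=238, draw]
LT 90: heading 238 -> 328
RT 30: heading 328 -> 298
RT 120: heading 298 -> 178
REPEAT 3 [
  -- iteration 1/3 --
  PU: pen up
  RT 150: heading 178 -> 28
  -- iteration 2/3 --
  PU: pen up
  RT 150: heading 28 -> 238
  -- iteration 3/3 --
  PU: pen up
  RT 150: heading 238 -> 88
]
PU: pen up
RT 150: heading 88 -> 298
RT 30: heading 298 -> 268
RT 60: heading 268 -> 208
FD 5: (3.47,-0.848) -> (-0.945,-3.195) [heading=208, move]
FD 2: (-0.945,-3.195) -> (-2.711,-4.134) [heading=208, move]
Final: pos=(-2.711,-4.134), heading=208, 2 segment(s) drawn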